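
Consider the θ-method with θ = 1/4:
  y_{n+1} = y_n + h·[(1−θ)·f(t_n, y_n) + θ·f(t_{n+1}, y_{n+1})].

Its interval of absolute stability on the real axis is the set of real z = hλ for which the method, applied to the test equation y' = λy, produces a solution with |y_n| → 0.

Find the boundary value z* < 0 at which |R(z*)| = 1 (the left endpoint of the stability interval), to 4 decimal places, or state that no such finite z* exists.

On y'=λy, z=hλ:
  y_{n+1} = y_n + z·[3/4·y_n + 1/4·y_{n+1}] ⇒ (1 − 1/4z)y_{n+1} = (1 + 3/4z)y_n
  R(z) = (1 + 3/4z)/(1 − 1/4z).

Need |R(x)|<1, x<0.
x=-1.21: |R|=0.0710
R=−1: 1+3/4x = −1+1/4x ⇒ -1/2x=2 ⇒ x=2/(-1/2)=-4.0000
Confirm numerically:
  x=-3.644: |R|=0.90686 <1
  x=-3.382: |R|=0.83257 <1
  x=-2.869: |R|=0.67069 <1
  x=-1.699: |R|=0.19249 <1
  x=-4.376: |R|=1.08978 >1
  x=-4.026: |R|=1.00648 >1
So |R|<1 on (-4.0000, 0).

left endpoint -4.0000.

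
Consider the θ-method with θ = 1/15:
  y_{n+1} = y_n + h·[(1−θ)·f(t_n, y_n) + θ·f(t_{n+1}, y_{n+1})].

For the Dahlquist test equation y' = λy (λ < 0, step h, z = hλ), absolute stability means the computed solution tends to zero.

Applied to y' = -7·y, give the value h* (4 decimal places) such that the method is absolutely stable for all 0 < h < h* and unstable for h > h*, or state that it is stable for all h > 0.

Test eqn y'=λy, z=hλ:
  y_{n+1} = y_n + z·[14/15·y_n + 1/15·y_{n+1}] ⇒ (1 − 1/15z)y_{n+1} = (1 + 14/15z)y_n
  ⇒ R(z) = (1 + 14/15z)/(1 − 1/15z).

Solve |R(x)|<1 on ℝ⁻.
x=-0.53: |R|=0.4881
R=−1: 1+14/15x = −1+1/15x ⇒ -13/15x=2 ⇒ x=2/(-13/15)=-2.3077
Confirm numerically:
  x=-2.102: |R|=0.84364 <1
  x=-2.003: |R|=0.76704 <1
  x=-1.951: |R|=0.72645 <1
  x=-1.174: |R|=0.08878 <1
  x=-2.650: |R|=1.25212 >1
  x=-2.578: |R|=1.19991 >1
So |R|<1 on (-2.3077, 0).

(-2.3077,0); λ=-7 ⇒ h* = (30/13)/7 = 0.3297.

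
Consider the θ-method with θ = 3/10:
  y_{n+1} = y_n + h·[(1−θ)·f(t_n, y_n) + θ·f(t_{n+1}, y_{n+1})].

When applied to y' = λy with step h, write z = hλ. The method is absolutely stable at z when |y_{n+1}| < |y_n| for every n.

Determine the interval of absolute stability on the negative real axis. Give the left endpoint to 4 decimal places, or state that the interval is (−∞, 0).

z∈(-5.0000,0).

Test eqn y'=λy, z=hλ:
  y_{n+1} = y_n + z·[7/10·y_n + 3/10·y_{n+1}] ⇒ (1 − 3/10z)y_{n+1} = (1 + 7/10z)y_n
  ⇒ R(z) = (1 + 7/10z)/(1 − 3/10z).

Find x<0 with |R(x)|<1.
x=-0.84: |R|=0.3291
R=−1: 1+7/10x = −1+3/10x ⇒ -2/5x=2 ⇒ x=2/(-2/5)=-5.0000
Confirm numerically:
  x=-4.659: |R|=0.94311 <1
  x=-4.345: |R|=0.88626 <1
  x=-4.011: |R|=0.82045 <1
  x=-3.897: |R|=0.79660 <1
  x=-5.355: |R|=1.05448 >1
  x=-5.103: |R|=1.01628 >1
  x=-5.023: |R|=1.00367 >1
Stable set (-5.0000, 0).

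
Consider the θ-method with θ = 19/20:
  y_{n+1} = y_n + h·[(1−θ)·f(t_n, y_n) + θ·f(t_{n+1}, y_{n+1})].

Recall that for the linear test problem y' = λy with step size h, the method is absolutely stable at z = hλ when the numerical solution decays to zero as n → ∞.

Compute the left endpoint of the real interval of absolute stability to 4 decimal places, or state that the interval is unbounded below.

Set f=λy, z=hλ:
  y_{n+1} = y_n + z·[1/20·y_n + 19/20·y_{n+1}] ⇒ (1 − 19/20z)y_{n+1} = (1 + 1/20z)y_n
  so R(z) = (1 + 1/20z)/(1 − 19/20z).

Find x<0 with |R(x)|<1.
x=-0.72: |R|=0.5724
x=-2: |R|=0.3103
x=-10: |R|=0.0476
x=-100: |R|=0.0417
θ=19/20≥1/2 ⇒ |1+1/20x|<|1−19/20x| ∀x<0 ⇒ stable on all of ℝ⁻.

interval (−∞, 0).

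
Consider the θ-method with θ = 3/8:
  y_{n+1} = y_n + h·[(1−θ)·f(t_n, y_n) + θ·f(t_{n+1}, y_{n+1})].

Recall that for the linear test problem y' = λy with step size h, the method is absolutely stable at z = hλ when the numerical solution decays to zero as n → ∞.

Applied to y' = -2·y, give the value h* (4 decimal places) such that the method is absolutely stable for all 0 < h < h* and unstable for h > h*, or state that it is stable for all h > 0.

(-8.0000,0); λ=-2 ⇒ h* = (8)/2 = 4.0000.

With y'=λy (z=hλ):
  y_{n+1} = y_n + z·[5/8·y_n + 3/8·y_{n+1}] ⇒ (1 − 3/8z)y_{n+1} = (1 + 5/8z)y_n
  R(z) = (1 + 5/8z)/(1 − 3/8z).

Find x<0 with |R(x)|<1.
x=-0.37: |R|=0.6751
R=−1: 1+5/8x = −1+3/8x ⇒ -1/4x=2 ⇒ x=2/(-1/4)=-8.0000
Confirm numerically:
  x=-6.978: |R|=0.92936 <1
  x=-5.844: |R|=0.83111 <1
  x=-3.833: |R|=0.57259 <1
  x=-3.770: |R|=0.56189 <1
  x=-8.432: |R|=1.02595 >1
  x=-8.240: |R|=1.01467 >1
Interval (-8.0000, 0).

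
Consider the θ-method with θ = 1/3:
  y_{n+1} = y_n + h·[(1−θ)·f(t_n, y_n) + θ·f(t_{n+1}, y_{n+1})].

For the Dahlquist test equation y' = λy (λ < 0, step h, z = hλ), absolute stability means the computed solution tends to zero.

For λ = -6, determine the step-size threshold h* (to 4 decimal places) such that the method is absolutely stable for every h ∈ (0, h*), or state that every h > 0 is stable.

(-6.0000,0); λ=-6 ⇒ h* = (6)/6 = 1.0000.

Set f=λy, z=hλ:
  y_{n+1} = y_n + z·[2/3·y_n + 1/3·y_{n+1}] ⇒ (1 − 1/3z)y_{n+1} = (1 + 2/3z)y_n
  R(z) = (1 + 2/3z)/(1 − 1/3z).

Boundary: |R(x)|=1, x<0.
x=-1.75: |R|=0.1053
R=−1: 1+2/3x = −1+1/3x ⇒ -1/3x=2 ⇒ x=2/(-1/3)=-6.0000
Confirm numerically:
  x=-4.189: |R|=0.74809 <1
  x=-2.597: |R|=0.39200 <1
  x=-2.589: |R|=0.38969 <1
  x=-6.514: |R|=1.05403 >1
  x=-6.147: |R|=1.01607 >1
  x=-6.056: |R|=1.00618 >1
Stable set (-6.0000, 0).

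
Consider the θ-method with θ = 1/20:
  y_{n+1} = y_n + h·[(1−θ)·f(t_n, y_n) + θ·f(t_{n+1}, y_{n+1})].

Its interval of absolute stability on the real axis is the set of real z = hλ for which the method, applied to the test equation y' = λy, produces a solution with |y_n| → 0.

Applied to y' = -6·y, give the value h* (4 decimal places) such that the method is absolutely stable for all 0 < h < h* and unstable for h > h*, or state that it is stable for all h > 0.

Set f=λy, z=hλ:
  y_{n+1} = y_n + z·[19/20·y_n + 1/20·y_{n+1}] ⇒ (1 − 1/20z)y_{n+1} = (1 + 19/20z)y_n
  ⇒ R(z) = (1 + 19/20z)/(1 − 1/20z).

Find x<0 with |R(x)|<1.
x=-0.67: |R|=0.3517
R=−1: 1+19/20x = −1+1/20x ⇒ -9/10x=2 ⇒ x=2/(-9/10)=-2.2222
Confirm numerically:
  x=-1.951: |R|=0.77760 <1
  x=-1.536: |R|=0.42645 <1
  x=-1.040: |R|=0.01141 <1
  x=-1.000: |R|=0.04762 <1
  x=-2.762: |R|=1.42685 >1
  x=-2.456: |R|=1.18739 >1
Interval (-2.2222, 0).

(-2.2222,0); λ=-6 ⇒ h* = (20/9)/6 = 0.3704.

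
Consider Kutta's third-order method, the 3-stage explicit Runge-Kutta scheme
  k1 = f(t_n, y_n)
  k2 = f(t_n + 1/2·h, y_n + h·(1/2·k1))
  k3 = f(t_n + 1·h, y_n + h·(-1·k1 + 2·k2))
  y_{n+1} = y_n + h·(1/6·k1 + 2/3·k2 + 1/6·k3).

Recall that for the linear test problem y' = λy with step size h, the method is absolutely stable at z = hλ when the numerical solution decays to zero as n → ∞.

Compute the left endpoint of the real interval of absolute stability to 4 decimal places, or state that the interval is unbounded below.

Test eqn y'=λy, z=hλ:
  order 3, 3-stage ⇒ R(z)=1+z+z^2/2+z^3/6
  (e.g. R(-1.53)=0.04352, |R|=0.04352)

Find x<0 with |R(x)|<1.
x=-1.53: |R|=0.0435
|R(-1.28)|=0.1897 |R(-0.98)|=0.3433 |R(-0.89)|=0.3886
Bisect:
  x_lo=-3.1555 |R|=2.4137  x_hi=-0.3342 |R|=0.7154
  mid=-1.74486 |R|=0.10798 →hi
  mid=-2.45020 |R|=0.90008 →hi
  mid=-2.80287 |R|=1.54475 →lo
  mid=-2.62653 |R|=1.19713 →lo
  mid=-2.53837 |R|=1.04262 →lo
  mid=-2.49428 |R|=0.96990 →hi
  mid=-2.51632 |R|=1.00589 →lo
  mid=-2.50530 |R|=0.98780 →hi
  mid=-2.51081 |R|=0.99683 →hi
  ...
  [-2.51288,-2.51271] ⇒ x*=-2.5127
Interval (-2.5127, 0).

left endpoint -2.5127.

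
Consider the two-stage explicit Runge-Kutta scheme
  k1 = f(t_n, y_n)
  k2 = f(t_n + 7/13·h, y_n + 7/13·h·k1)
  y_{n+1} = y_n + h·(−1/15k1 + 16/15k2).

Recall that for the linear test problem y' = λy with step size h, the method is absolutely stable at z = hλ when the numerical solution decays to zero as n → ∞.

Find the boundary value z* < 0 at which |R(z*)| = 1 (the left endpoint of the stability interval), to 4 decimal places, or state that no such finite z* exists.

On y'=λy, z=hλ:
  k1=λy_n ⇒ h·k1=z·y_n;  k2=λ(1+7/13z)y_n ⇒ h·k2=z(1+7/13z)y_n
  y_{n+1}/y_n = 1 − 1/15z + 16/15z(1+7/13z) = 1 + z + 112/195z²
  Hence R(z) = 1 + z + 112/195z².

Need |R(x)|<1, x<0.
x=-0.8: |R|=0.5676
R=1: x+112/195x²=0 ⇒ x=−195/112=-1.7411; min R=1−1/(4·112/195)=0.5647>−1
Confirm numerically:
  x=-1.545: |R|=0.82601 <1
  x=-1.239: |R|=0.64271 <1
  x=-0.939: |R|=0.56742 <1
  x=-0.746: |R|=0.57364 <1
  x=-2.235: |R|=1.63405 >1
  x=-1.797: |R|=1.05773 >1
  x=-1.767: |R|=1.02631 >1
Interval (-1.7411, 0).

left endpoint -1.7411.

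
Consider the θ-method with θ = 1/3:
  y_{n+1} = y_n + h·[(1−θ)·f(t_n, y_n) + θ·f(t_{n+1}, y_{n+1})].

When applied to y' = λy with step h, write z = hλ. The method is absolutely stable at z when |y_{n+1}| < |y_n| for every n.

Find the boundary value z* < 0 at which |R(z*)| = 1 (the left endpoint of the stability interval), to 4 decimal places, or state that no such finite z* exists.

left endpoint -6.0000.

Test eqn y'=λy, z=hλ:
  y_{n+1} = y_n + z·[2/3·y_n + 1/3·y_{n+1}] ⇒ (1 − 1/3z)y_{n+1} = (1 + 2/3z)y_n
  so R(z) = (1 + 2/3z)/(1 − 1/3z).

Boundary: |R(x)|=1, x<0.
x=-0.5: |R|=0.5714
R=−1: 1+2/3x = −1+1/3x ⇒ -1/3x=2 ⇒ x=2/(-1/3)=-6.0000
Confirm numerically:
  x=-5.758: |R|=0.97237 <1
  x=-4.866: |R|=0.85584 <1
  x=-4.315: |R|=0.76965 <1
  x=-2.860: |R|=0.46416 <1
  x=-6.558: |R|=1.05838 >1
  x=-6.556: |R|=1.05818 >1
  x=-6.183: |R|=1.01993 >1
Interval (-6.0000, 0).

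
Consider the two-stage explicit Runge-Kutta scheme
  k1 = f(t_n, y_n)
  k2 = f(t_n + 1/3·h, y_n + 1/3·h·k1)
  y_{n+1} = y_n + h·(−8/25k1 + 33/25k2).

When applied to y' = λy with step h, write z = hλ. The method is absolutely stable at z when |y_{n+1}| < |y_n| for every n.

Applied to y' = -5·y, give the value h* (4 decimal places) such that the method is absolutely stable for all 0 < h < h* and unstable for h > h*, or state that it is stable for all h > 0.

With y'=λy (z=hλ):
  k1=λy_n ⇒ h·k1=z·y_n;  k2=λ(1+1/3z)y_n ⇒ h·k2=z(1+1/3z)y_n
  y_{n+1}/y_n = 1 − 8/25z + 33/25z(1+1/3z) = 1 + z + 11/25z²
  so R(z) = 1 + z + 11/25z².

Need |R(x)|<1, x<0.
x=-1.74: |R|=0.5921
R=1: x+11/25x²=0 ⇒ x=−25/11=-2.2727; min R=1−1/(4·11/25)=0.4318>−1
Confirm numerically:
  x=-1.915: |R|=0.69858 <1
  x=-1.893: |R|=0.68372 <1
  x=-1.581: |R|=0.51881 <1
  x=-0.924: |R|=0.45166 <1
  x=-2.436: |R|=1.17500 >1
  x=-2.387: |R|=1.12002 >1
  x=-2.350: |R|=1.07990 >1
Stable set (-2.2727, 0).

(-2.2727,0); λ=-5 ⇒ h* = (25/11)/5 = 0.4545.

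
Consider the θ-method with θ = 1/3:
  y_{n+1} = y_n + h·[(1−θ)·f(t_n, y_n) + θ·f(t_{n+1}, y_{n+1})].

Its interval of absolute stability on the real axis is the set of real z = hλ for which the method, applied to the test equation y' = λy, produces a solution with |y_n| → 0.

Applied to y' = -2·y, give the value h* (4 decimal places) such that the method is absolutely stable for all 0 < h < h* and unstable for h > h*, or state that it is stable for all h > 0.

(-6.0000,0); λ=-2 ⇒ h* = (6)/2 = 3.0000.

Set f=λy, z=hλ:
  y_{n+1} = y_n + z·[2/3·y_n + 1/3·y_{n+1}] ⇒ (1 − 1/3z)y_{n+1} = (1 + 2/3z)y_n
  Hence R(z) = (1 + 2/3z)/(1 − 1/3z).

Need |R(x)|<1, x<0.
x=-0.99: |R|=0.2556
R=−1: 1+2/3x = −1+1/3x ⇒ -1/3x=2 ⇒ x=2/(-1/3)=-6.0000
Confirm numerically:
  x=-4.221: |R|=0.75364 <1
  x=-3.746: |R|=0.66588 <1
  x=-3.725: |R|=0.66171 <1
  x=-3.417: |R|=0.59748 <1
  x=-6.592: |R|=1.06172 >1
  x=-6.583: |R|=1.06084 >1
  x=-6.576: |R|=1.06015 >1
Interval (-6.0000, 0).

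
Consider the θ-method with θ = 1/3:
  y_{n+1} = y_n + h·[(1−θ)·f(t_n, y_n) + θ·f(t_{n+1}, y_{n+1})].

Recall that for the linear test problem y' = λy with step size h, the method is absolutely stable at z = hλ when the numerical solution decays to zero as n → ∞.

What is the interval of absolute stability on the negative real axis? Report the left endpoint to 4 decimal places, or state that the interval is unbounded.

On y'=λy, z=hλ:
  y_{n+1} = y_n + z·[2/3·y_n + 1/3·y_{n+1}] ⇒ (1 − 1/3z)y_{n+1} = (1 + 2/3z)y_n
  ⇒ R(z) = (1 + 2/3z)/(1 − 1/3z).

Solve |R(x)|<1 on ℝ⁻.
x=-1.66: |R|=0.0687
R=−1: 1+2/3x = −1+1/3x ⇒ -1/3x=2 ⇒ x=2/(-1/3)=-6.0000
Confirm numerically:
  x=-5.829: |R|=0.98063 <1
  x=-5.304: |R|=0.91618 <1
  x=-3.708: |R|=0.65832 <1
  x=-3.107: |R|=0.52628 <1
  x=-6.561: |R|=1.05868 >1
  x=-6.269: |R|=1.02902 >1
  x=-6.244: |R|=1.02640 >1
So |R|<1 on (-6.0000, 0).

z∈(-6.0000,0).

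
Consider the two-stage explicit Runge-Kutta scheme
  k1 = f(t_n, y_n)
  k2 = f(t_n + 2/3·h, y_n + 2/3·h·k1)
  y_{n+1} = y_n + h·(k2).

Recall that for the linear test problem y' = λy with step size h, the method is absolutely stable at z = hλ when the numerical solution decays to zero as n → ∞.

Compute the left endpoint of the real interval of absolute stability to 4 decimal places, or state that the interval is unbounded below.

On y'=λy, z=hλ:
  k1=λy_n ⇒ h·k1=z·y_n;  k2=λ(1+2/3z)y_n ⇒ h·k2=z(1+2/3z)y_n
  y_{n+1}/y_n = 1 + z(1+2/3z) = 1 + z + 2/3z²
  ⇒ R(z) = 1 + z + 2/3z².

Solve |R(x)|<1 on ℝ⁻.
x=-1.31: |R|=0.8341
R=1: x+2/3x²=0 ⇒ x=−3/2=-1.5000; min R=1−1/(4·2/3)=0.6250>−1
Confirm numerically:
  x=-1.429: |R|=0.93236 <1
  x=-1.102: |R|=0.70760 <1
  x=-0.712: |R|=0.62596 <1
  x=-0.654: |R|=0.63114 <1
  x=-1.752: |R|=1.29434 >1
  x=-1.740: |R|=1.27840 >1
Interval (-1.5000, 0).

z* = -1.5000.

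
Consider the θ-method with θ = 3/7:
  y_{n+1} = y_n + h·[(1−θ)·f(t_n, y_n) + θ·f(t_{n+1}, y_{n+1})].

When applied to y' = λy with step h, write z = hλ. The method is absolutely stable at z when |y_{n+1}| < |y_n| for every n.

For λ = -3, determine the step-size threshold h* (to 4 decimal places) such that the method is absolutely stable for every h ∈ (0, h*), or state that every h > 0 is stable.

Test eqn y'=λy, z=hλ:
  y_{n+1} = y_n + z·[4/7·y_n + 3/7·y_{n+1}] ⇒ (1 − 3/7z)y_{n+1} = (1 + 4/7z)y_n
  so R(z) = (1 + 4/7z)/(1 − 3/7z).

Need |R(x)|<1, x<0.
x=-1.02: |R|=0.2903
R=−1: 1+4/7x = −1+3/7x ⇒ -1/7x=2 ⇒ x=2/(-1/7)=-14.0000
Confirm numerically:
  x=-9.306: |R|=0.86557 <1
  x=-6.418: |R|=0.71121 <1
  x=-6.170: |R|=0.69306 <1
  x=-14.523: |R|=1.01034 >1
  x=-14.300: |R|=1.00601 >1
  x=-14.072: |R|=1.00146 >1
Stable set (-14.0000, 0).

(-14.0000,0); λ=-3 ⇒ h* = (14)/3 = 4.6667.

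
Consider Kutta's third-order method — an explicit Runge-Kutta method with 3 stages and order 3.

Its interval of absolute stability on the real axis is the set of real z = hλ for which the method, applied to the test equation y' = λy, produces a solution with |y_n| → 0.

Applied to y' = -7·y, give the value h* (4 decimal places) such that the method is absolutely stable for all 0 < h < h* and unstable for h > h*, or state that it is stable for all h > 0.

With y'=λy (z=hλ):
  order 3, 3-stage ⇒ R(z)=1+z+z^2/2+z^3/6
  (e.g. R(-0.33)=0.71846, |R|=0.71846)

Solve |R(x)|<1 on ℝ⁻.
x=-0.33: |R|=0.7185
|R(-1.95)|=0.2846 |R(-1.42)|=0.1110 |R(-0.95)|=0.3584
Bisect:
  x_lo=-3.1022 |R|=2.2662  x_hi=-0.2394 |R|=0.7870
  mid=-1.67079 |R|=0.05237 →hi
  mid=-2.38650 |R|=0.80415 →hi
  mid=-2.74436 |R|=1.42347 →lo
  mid=-2.56543 |R|=1.08875 →lo
  mid=-2.47597 |R|=0.94055 →hi
  mid=-2.52070 |R|=1.01313 →lo
  mid=-2.49833 |R|=0.97646 →hi
  ...
  [-2.51284,-2.51266] ⇒ x*=-2.5127
Interval (-2.5127, 0).

(-2.5127,0); λ=-7 ⇒ h* = 0.3590.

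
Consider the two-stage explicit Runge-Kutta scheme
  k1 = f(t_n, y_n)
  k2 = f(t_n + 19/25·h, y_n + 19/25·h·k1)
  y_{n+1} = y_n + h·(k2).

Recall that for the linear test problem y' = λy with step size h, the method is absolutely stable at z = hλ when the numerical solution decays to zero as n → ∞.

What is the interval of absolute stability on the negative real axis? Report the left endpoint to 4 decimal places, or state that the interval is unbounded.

z∈(-1.3158,0).

On y'=λy, z=hλ:
  k1=λy_n ⇒ h·k1=z·y_n;  k2=λ(1+19/25z)y_n ⇒ h·k2=z(1+19/25z)y_n
  y_{n+1}/y_n = 1 + z(1+19/25z) = 1 + z + 19/25z²
  so R(z) = 1 + z + 19/25z².

Solve |R(x)|<1 on ℝ⁻.
x=-0.48: |R|=0.6951
R=1: x+19/25x²=0 ⇒ x=−25/19=-1.3158; min R=1−1/(4·19/25)=0.6711>−1
Confirm numerically:
  x=-0.843: |R|=0.69709 <1
  x=-0.714: |R|=0.67344 <1
  x=-0.535: |R|=0.68253 <1
  x=-1.841: |R|=1.73485 >1
  x=-1.795: |R|=1.65374 >1
  x=-1.418: |R|=1.11015 >1
Stable set (-1.3158, 0).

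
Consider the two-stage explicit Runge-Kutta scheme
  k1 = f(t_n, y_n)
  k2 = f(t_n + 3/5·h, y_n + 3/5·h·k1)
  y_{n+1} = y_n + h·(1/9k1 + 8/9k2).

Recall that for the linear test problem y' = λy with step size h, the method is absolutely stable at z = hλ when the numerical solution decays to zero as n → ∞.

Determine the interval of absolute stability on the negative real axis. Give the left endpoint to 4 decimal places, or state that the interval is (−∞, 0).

z∈(-1.8750,0).

On y'=λy, z=hλ:
  k1=λy_n ⇒ h·k1=z·y_n;  k2=λ(1+3/5z)y_n ⇒ h·k2=z(1+3/5z)y_n
  y_{n+1}/y_n = 1 + 1/9z + 8/9z(1+3/5z) = 1 + z + 8/15z²
  Hence R(z) = 1 + z + 8/15z².

Boundary: |R(x)|=1, x<0.
x=-1.5: |R|=0.7000
R=1: x+8/15x²=0 ⇒ x=−15/8=-1.8750; min R=1−1/(4·8/15)=0.5312>−1
Confirm numerically:
  x=-1.847: |R|=0.97242 <1
  x=-1.806: |R|=0.93354 <1
  x=-1.598: |R|=0.76392 <1
  x=-1.366: |R|=0.62918 <1
  x=-2.331: |R|=1.56690 >1
  x=-2.183: |R|=1.35859 >1
  x=-2.046: |R|=1.18660 >1
Stable set (-1.8750, 0).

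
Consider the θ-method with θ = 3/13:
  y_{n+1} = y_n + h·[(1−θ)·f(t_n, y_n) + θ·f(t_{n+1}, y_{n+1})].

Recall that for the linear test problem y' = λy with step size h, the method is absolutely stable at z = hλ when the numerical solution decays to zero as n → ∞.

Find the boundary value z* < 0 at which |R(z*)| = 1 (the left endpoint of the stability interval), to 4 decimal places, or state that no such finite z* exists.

Set f=λy, z=hλ:
  y_{n+1} = y_n + z·[10/13·y_n + 3/13·y_{n+1}] ⇒ (1 − 3/13z)y_{n+1} = (1 + 10/13z)y_n
  so R(z) = (1 + 10/13z)/(1 − 3/13z).

Boundary: |R(x)|=1, x<0.
x=-0.41: |R|=0.6254
R=−1: 1+10/13x = −1+3/13x ⇒ -7/13x=2 ⇒ x=2/(-7/13)=-3.7143
Confirm numerically:
  x=-2.730: |R|=0.67485 <1
  x=-2.119: |R|=0.42310 <1
  x=-1.773: |R|=0.25820 <1
  x=-4.192: |R|=1.13075 >1
  x=-3.958: |R|=1.06859 >1
So |R|<1 on (-3.7143, 0).

left endpoint -3.7143.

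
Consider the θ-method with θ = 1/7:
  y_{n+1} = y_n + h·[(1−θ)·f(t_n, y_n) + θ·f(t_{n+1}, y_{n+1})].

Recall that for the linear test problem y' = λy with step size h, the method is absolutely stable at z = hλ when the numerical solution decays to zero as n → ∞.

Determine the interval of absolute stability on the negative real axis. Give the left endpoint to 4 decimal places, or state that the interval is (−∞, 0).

z∈(-2.8000,0).

On y'=λy, z=hλ:
  y_{n+1} = y_n + z·[6/7·y_n + 1/7·y_{n+1}] ⇒ (1 − 1/7z)y_{n+1} = (1 + 6/7z)y_n
  R(z) = (1 + 6/7z)/(1 − 1/7z).

Boundary: |R(x)|=1, x<0.
x=-1.54: |R|=0.2623
R=−1: 1+6/7x = −1+1/7x ⇒ -5/7x=2 ⇒ x=2/(-5/7)=-2.8000
Confirm numerically:
  x=-1.715: |R|=0.37751 <1
  x=-1.559: |R|=0.27503 <1
  x=-1.491: |R|=0.22918 <1
  x=-3.274: |R|=1.23068 >1
  x=-2.909: |R|=1.05500 >1
  x=-2.834: |R|=1.01729 >1
Interval (-2.8000, 0).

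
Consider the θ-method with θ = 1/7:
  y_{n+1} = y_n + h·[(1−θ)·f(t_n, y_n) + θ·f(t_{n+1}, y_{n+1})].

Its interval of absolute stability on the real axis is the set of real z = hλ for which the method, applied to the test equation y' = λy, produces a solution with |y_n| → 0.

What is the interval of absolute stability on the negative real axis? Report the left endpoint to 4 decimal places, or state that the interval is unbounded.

(-2.8000, 0).

Test eqn y'=λy, z=hλ:
  y_{n+1} = y_n + z·[6/7·y_n + 1/7·y_{n+1}] ⇒ (1 − 1/7z)y_{n+1} = (1 + 6/7z)y_n
  ⇒ R(z) = (1 + 6/7z)/(1 − 1/7z).

Need |R(x)|<1, x<0.
x=-0.43: |R|=0.5949
R=−1: 1+6/7x = −1+1/7x ⇒ -5/7x=2 ⇒ x=2/(-5/7)=-2.8000
Confirm numerically:
  x=-1.934: |R|=0.51533 <1
  x=-1.729: |R|=0.38653 <1
  x=-1.616: |R|=0.31291 <1
  x=-1.531: |R|=0.25624 <1
  x=-3.089: |R|=1.14323 >1
  x=-3.059: |R|=1.12874 >1
Interval (-2.8000, 0).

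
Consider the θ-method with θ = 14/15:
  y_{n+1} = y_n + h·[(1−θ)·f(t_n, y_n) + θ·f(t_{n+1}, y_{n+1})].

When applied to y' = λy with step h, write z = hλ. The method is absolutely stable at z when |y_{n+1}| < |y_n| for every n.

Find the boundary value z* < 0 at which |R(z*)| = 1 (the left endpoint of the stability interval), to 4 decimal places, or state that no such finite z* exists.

unbounded; (−∞, 0).

Test eqn y'=λy, z=hλ:
  y_{n+1} = y_n + z·[1/15·y_n + 14/15·y_{n+1}] ⇒ (1 − 14/15z)y_{n+1} = (1 + 1/15z)y_n
  ⇒ R(z) = (1 + 1/15z)/(1 − 14/15z).

Solve |R(x)|<1 on ℝ⁻.
x=-1.67: |R|=0.3473
x=-2: |R|=0.3023
x=-10: |R|=0.0323
x=-100: |R|=0.0601
θ=14/15≥1/2 ⇒ |1+1/15x|<|1−14/15x| ∀x<0 ⇒ unbounded interval.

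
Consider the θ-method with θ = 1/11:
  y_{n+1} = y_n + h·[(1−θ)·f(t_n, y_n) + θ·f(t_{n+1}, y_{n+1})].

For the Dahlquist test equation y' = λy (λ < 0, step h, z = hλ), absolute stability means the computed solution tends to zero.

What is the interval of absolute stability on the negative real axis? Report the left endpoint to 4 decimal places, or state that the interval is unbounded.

Test eqn y'=λy, z=hλ:
  y_{n+1} = y_n + z·[10/11·y_n + 1/11·y_{n+1}] ⇒ (1 − 1/11z)y_{n+1} = (1 + 10/11z)y_n
  R(z) = (1 + 10/11z)/(1 − 1/11z).

Solve |R(x)|<1 on ℝ⁻.
x=-0.44: |R|=0.5769
R=−1: 1+10/11x = −1+1/11x ⇒ -9/11x=2 ⇒ x=2/(-9/11)=-2.4444
Confirm numerically:
  x=-1.877: |R|=0.60340 <1
  x=-1.522: |R|=0.33701 <1
  x=-1.114: |R|=0.01156 <1
  x=-2.772: |R|=1.21406 >1
  x=-2.709: |R|=1.17368 >1
  x=-2.688: |R|=1.16014 >1
So |R|<1 on (-2.4444, 0).

(-2.4444, 0).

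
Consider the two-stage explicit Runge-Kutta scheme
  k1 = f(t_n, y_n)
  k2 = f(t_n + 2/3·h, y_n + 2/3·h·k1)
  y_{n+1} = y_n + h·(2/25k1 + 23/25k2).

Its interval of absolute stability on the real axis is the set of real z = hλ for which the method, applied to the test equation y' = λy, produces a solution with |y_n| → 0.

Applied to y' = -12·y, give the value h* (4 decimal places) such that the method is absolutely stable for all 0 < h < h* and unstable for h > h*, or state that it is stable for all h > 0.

Test eqn y'=λy, z=hλ:
  k1=λy_n ⇒ h·k1=z·y_n;  k2=λ(1+2/3z)y_n ⇒ h·k2=z(1+2/3z)y_n
  y_{n+1}/y_n = 1 + 2/25z + 23/25z(1+2/3z) = 1 + z + 46/75z²
  ⇒ R(z) = 1 + z + 46/75z².

Need |R(x)|<1, x<0.
x=-1.27: |R|=0.7192
R=1: x+46/75x²=0 ⇒ x=−75/46=-1.6304; min R=1−1/(4·46/75)=0.5924>−1
Confirm numerically:
  x=-1.376: |R|=0.78527 <1
  x=-0.970: |R|=0.60709 <1
  x=-0.806: |R|=0.59244 <1
  x=-1.751: |R|=1.12948 >1
  x=-1.704: |R|=1.07688 >1
  x=-1.698: |R|=1.07037 >1
Stable set (-1.6304, 0).

(-1.6304,0); λ=-12 ⇒ h* = (75/46)/12 = 0.1359.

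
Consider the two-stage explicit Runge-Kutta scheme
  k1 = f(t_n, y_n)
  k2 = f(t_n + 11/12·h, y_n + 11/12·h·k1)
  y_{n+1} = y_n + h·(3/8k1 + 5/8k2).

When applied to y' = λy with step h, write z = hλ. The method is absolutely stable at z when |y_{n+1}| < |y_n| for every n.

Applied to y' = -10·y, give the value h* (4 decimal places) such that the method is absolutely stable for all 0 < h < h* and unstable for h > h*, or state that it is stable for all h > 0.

On y'=λy, z=hλ:
  k1=λy_n ⇒ h·k1=z·y_n;  k2=λ(1+11/12z)y_n ⇒ h·k2=z(1+11/12z)y_n
  y_{n+1}/y_n = 1 + 3/8z + 5/8z(1+11/12z) = 1 + z + 55/96z²
  Hence R(z) = 1 + z + 55/96z².

Boundary: |R(x)|=1, x<0.
x=-1.07: |R|=0.5859
R=1: x+55/96x²=0 ⇒ x=−96/55=-1.7455; min R=1−1/(4·55/96)=0.5636>−1
Confirm numerically:
  x=-1.083: |R|=0.58897 <1
  x=-1.059: |R|=0.58352 <1
  x=-0.846: |R|=0.56405 <1
  x=-2.161: |R|=1.51448 >1
  x=-2.102: |R|=1.42938 >1
Stable set (-1.7455, 0).

(-1.7455,0); λ=-10 ⇒ h* = (96/55)/10 = 0.1745.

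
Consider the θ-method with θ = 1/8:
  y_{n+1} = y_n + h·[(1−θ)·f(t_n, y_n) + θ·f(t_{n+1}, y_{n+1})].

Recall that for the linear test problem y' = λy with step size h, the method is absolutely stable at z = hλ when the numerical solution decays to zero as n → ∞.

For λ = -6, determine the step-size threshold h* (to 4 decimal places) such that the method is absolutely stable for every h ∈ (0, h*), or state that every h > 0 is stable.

(-2.6667,0); λ=-6 ⇒ h* = (8/3)/6 = 0.4444.

Set f=λy, z=hλ:
  y_{n+1} = y_n + z·[7/8·y_n + 1/8·y_{n+1}] ⇒ (1 − 1/8z)y_{n+1} = (1 + 7/8z)y_n
  so R(z) = (1 + 7/8z)/(1 − 1/8z).

Find x<0 with |R(x)|<1.
x=-0.39: |R|=0.6281
R=−1: 1+7/8x = −1+1/8x ⇒ -3/4x=2 ⇒ x=2/(-3/4)=-2.6667
Confirm numerically:
  x=-2.467: |R|=0.88555 <1
  x=-1.589: |R|=0.32569 <1
  x=-1.368: |R|=0.16823 <1
  x=-1.213: |R|=0.05329 <1
  x=-2.951: |R|=1.15578 >1
  x=-2.816: |R|=1.08284 >1
So |R|<1 on (-2.6667, 0).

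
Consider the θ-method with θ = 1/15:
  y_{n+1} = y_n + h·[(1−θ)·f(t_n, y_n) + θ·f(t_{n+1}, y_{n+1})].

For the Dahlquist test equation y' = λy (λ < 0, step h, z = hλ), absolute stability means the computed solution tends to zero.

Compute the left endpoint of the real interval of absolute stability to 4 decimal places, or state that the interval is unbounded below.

Test eqn y'=λy, z=hλ:
  y_{n+1} = y_n + z·[14/15·y_n + 1/15·y_{n+1}] ⇒ (1 − 1/15z)y_{n+1} = (1 + 14/15z)y_n
  ⇒ R(z) = (1 + 14/15z)/(1 − 1/15z).

Need |R(x)|<1, x<0.
x=-0.85: |R|=0.1956
R=−1: 1+14/15x = −1+1/15x ⇒ -13/15x=2 ⇒ x=2/(-13/15)=-2.3077
Confirm numerically:
  x=-2.264: |R|=0.96710 <1
  x=-1.383: |R|=0.26625 <1
  x=-0.939: |R|=0.11632 <1
  x=-2.833: |R|=1.38294 >1
  x=-2.339: |R|=1.02347 >1
  x=-2.333: |R|=1.01898 >1
Interval (-2.3077, 0).

left endpoint -2.3077.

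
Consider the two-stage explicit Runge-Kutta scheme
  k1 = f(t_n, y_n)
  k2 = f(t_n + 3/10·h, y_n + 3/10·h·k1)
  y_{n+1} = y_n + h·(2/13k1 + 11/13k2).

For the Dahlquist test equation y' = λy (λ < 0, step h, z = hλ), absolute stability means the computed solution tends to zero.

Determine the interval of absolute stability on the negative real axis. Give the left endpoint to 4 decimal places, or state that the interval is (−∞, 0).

(-3.9394, 0).

Test eqn y'=λy, z=hλ:
  k1=λy_n ⇒ h·k1=z·y_n;  k2=λ(1+3/10z)y_n ⇒ h·k2=z(1+3/10z)y_n
  y_{n+1}/y_n = 1 + 2/13z + 11/13z(1+3/10z) = 1 + z + 33/130z²
  R(z) = 1 + z + 33/130z².

Need |R(x)|<1, x<0.
x=-1.16: |R|=0.1816
R=1: x+33/130x²=0 ⇒ x=−130/33=-3.9394; min R=1−1/(4·33/130)=0.0152>−1
Confirm numerically:
  x=-3.131: |R|=0.35749 <1
  x=-3.041: |R|=0.30649 <1
  x=-2.519: |R|=0.09175 <1
  x=-4.254: |R|=1.33973 >1
  x=-4.146: |R|=1.21744 >1
  x=-4.116: |R|=1.18452 >1
Stable set (-3.9394, 0).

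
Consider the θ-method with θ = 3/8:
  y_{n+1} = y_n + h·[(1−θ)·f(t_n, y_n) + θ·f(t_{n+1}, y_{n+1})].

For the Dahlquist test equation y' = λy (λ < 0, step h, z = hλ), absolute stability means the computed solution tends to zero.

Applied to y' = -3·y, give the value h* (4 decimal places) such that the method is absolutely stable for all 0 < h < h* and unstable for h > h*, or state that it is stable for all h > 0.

(-8.0000,0); λ=-3 ⇒ h* = (8)/3 = 2.6667.

On y'=λy, z=hλ:
  y_{n+1} = y_n + z·[5/8·y_n + 3/8·y_{n+1}] ⇒ (1 − 3/8z)y_{n+1} = (1 + 5/8z)y_n
  R(z) = (1 + 5/8z)/(1 − 3/8z).

Boundary: |R(x)|=1, x<0.
x=-0.51: |R|=0.5719
R=−1: 1+5/8x = −1+3/8x ⇒ -1/4x=2 ⇒ x=2/(-1/4)=-8.0000
Confirm numerically:
  x=-6.666: |R|=0.90471 <1
  x=-6.251: |R|=0.86925 <1
  x=-5.200: |R|=0.76271 <1
  x=-8.492: |R|=1.02939 >1
  x=-8.477: |R|=1.02854 >1
So |R|<1 on (-8.0000, 0).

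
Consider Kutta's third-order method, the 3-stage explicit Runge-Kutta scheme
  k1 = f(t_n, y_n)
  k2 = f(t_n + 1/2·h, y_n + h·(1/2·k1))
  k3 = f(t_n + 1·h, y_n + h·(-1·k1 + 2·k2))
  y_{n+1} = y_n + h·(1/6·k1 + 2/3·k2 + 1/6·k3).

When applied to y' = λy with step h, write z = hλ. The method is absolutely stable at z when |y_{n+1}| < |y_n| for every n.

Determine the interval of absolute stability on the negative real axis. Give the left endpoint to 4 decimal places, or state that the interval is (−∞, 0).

Set f=λy, z=hλ:
  order 3, 3-stage ⇒ R(z)=1+z+z^2/2+z^3/6
  (e.g. R(-1.69)=-0.06642, |R|=0.06642)

Solve |R(x)|<1 on ℝ⁻.
x=-1.69: |R|=0.0664
|R(-1.28)|=0.1897 |R(-1.22)|=0.2216 |R(-0.54)|=0.5796
Bisect:
  x_lo=-3.0995 |R|=2.2589  x_hi=-0.2898 |R|=0.7481
  mid=-1.69469 |R|=0.06989 →hi
  mid=-2.39712 |R|=0.81974 →hi
  mid=-2.74833 |R|=1.43151 →lo
  mid=-2.57273 |R|=1.10138 →lo
  mid=-2.48492 |R|=0.95483 →hi
  mid=-2.52882 |R|=1.02663 →lo
  mid=-2.50687 |R|=0.99037 →hi
  ...
  [-2.51288,-2.51270] ⇒ x*=-2.5127
Stable set (-2.5127, 0).

z∈(-2.5127,0).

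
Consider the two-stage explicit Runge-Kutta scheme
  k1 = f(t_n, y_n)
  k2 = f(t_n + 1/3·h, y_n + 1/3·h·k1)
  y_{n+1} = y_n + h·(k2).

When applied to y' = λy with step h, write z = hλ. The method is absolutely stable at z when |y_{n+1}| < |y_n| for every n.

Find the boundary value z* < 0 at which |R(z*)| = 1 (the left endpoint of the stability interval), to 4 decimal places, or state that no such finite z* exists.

Set f=λy, z=hλ:
  k1=λy_n ⇒ h·k1=z·y_n;  k2=λ(1+1/3z)y_n ⇒ h·k2=z(1+1/3z)y_n
  y_{n+1}/y_n = 1 + z(1+1/3z) = 1 + z + 1/3z²
  R(z) = 1 + z + 1/3z².

Need |R(x)|<1, x<0.
x=-1.11: |R|=0.3007
R=1: x+1/3x²=0 ⇒ x=−3=-3.0000; min R=1−1/(4·1/3)=0.2500>−1
Confirm numerically:
  x=-2.761: |R|=0.78004 <1
  x=-2.749: |R|=0.77000 <1
  x=-1.993: |R|=0.33102 <1
  x=-3.314: |R|=1.34687 >1
  x=-3.080: |R|=1.08213 >1
So |R|<1 on (-3.0000, 0).

z* = -3.0000.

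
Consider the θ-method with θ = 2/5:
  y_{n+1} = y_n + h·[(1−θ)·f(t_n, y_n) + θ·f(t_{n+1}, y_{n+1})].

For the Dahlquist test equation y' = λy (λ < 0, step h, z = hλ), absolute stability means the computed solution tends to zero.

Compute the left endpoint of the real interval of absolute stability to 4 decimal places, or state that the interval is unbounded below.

left endpoint -10.0000.

With y'=λy (z=hλ):
  y_{n+1} = y_n + z·[3/5·y_n + 2/5·y_{n+1}] ⇒ (1 − 2/5z)y_{n+1} = (1 + 3/5z)y_n
  R(z) = (1 + 3/5z)/(1 − 2/5z).

Find x<0 with |R(x)|<1.
x=-1.33: |R|=0.1319
R=−1: 1+3/5x = −1+2/5x ⇒ -1/5x=2 ⇒ x=2/(-1/5)=-10.0000
Confirm numerically:
  x=-9.112: |R|=0.96176 <1
  x=-7.874: |R|=0.89753 <1
  x=-5.842: |R|=0.75078 <1
  x=-4.788: |R|=0.64243 <1
  x=-10.407: |R|=1.01577 >1
  x=-10.405: |R|=1.01569 >1
Interval (-10.0000, 0).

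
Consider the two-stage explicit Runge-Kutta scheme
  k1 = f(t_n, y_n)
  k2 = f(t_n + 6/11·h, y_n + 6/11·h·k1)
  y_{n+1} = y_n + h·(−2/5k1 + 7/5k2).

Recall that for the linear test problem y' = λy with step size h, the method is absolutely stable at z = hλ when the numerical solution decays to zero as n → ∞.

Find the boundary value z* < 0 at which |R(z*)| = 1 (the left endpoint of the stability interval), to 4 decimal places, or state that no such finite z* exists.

Test eqn y'=λy, z=hλ:
  k1=λy_n ⇒ h·k1=z·y_n;  k2=λ(1+6/11z)y_n ⇒ h·k2=z(1+6/11z)y_n
  y_{n+1}/y_n = 1 − 2/5z + 7/5z(1+6/11z) = 1 + z + 42/55z²
  ⇒ R(z) = 1 + z + 42/55z².

Boundary: |R(x)|=1, x<0.
x=-1.01: |R|=0.7690
R=1: x+42/55x²=0 ⇒ x=−55/42=-1.3095; min R=1−1/(4·42/55)=0.6726>−1
Confirm numerically:
  x=-1.281: |R|=0.97210 <1
  x=-1.064: |R|=0.80051 <1
  x=-0.813: |R|=0.69174 <1
  x=-0.536: |R|=0.68339 <1
  x=-1.723: |R|=1.54403 >1
  x=-1.689: |R|=1.48944 >1
Stable set (-1.3095, 0).

left endpoint -1.3095.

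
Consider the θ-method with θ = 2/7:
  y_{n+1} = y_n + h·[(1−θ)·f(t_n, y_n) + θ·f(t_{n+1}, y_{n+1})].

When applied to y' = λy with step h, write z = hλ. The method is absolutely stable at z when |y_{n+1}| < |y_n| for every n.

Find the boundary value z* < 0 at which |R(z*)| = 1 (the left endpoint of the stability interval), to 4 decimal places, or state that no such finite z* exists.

Set f=λy, z=hλ:
  y_{n+1} = y_n + z·[5/7·y_n + 2/7·y_{n+1}] ⇒ (1 − 2/7z)y_{n+1} = (1 + 5/7z)y_n
  ⇒ R(z) = (1 + 5/7z)/(1 − 2/7z).

Find x<0 with |R(x)|<1.
x=-0.74: |R|=0.3892
R=−1: 1+5/7x = −1+2/7x ⇒ -3/7x=2 ⇒ x=2/(-3/7)=-4.6667
Confirm numerically:
  x=-4.333: |R|=0.93610 <1
  x=-3.638: |R|=0.78383 <1
  x=-2.090: |R|=0.30859 <1
  x=-1.985: |R|=0.26664 <1
  x=-4.975: |R|=1.05457 >1
  x=-4.950: |R|=1.05030 >1
  x=-4.765: |R|=1.01785 >1
Stable set (-4.6667, 0).

left endpoint -4.6667.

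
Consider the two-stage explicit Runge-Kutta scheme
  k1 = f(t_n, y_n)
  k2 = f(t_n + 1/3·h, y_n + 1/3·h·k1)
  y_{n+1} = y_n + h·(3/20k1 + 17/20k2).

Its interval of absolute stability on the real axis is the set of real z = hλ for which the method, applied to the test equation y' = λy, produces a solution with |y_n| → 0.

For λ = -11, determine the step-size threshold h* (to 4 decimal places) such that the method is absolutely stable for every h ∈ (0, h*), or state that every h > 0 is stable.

Test eqn y'=λy, z=hλ:
  k1=λy_n ⇒ h·k1=z·y_n;  k2=λ(1+1/3z)y_n ⇒ h·k2=z(1+1/3z)y_n
  y_{n+1}/y_n = 1 + 3/20z + 17/20z(1+1/3z) = 1 + z + 17/60z²
  Hence R(z) = 1 + z + 17/60z².

Boundary: |R(x)|=1, x<0.
x=-1.75: |R|=0.1177
R=1: x+17/60x²=0 ⇒ x=−60/17=-3.5294; min R=1−1/(4·17/60)=0.1176>−1
Confirm numerically:
  x=-3.323: |R|=0.80566 <1
  x=-2.115: |R|=0.15241 <1
  x=-2.044: |R|=0.13975 <1
  x=-3.956: |R|=1.47815 >1
  x=-3.927: |R|=1.44238 >1
  x=-3.797: |R|=1.28788 >1
Stable set (-3.5294, 0).

(-3.5294,0); λ=-11 ⇒ h* = (60/17)/11 = 0.3209.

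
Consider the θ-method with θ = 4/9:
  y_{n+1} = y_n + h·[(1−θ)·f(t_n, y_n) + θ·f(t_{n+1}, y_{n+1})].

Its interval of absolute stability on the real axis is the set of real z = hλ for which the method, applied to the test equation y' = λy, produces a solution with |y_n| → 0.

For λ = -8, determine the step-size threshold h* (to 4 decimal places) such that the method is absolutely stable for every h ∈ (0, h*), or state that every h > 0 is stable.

(-18.0000,0); λ=-8 ⇒ h* = (18)/8 = 2.2500.

Set f=λy, z=hλ:
  y_{n+1} = y_n + z·[5/9·y_n + 4/9·y_{n+1}] ⇒ (1 − 4/9z)y_{n+1} = (1 + 5/9z)y_n
  R(z) = (1 + 5/9z)/(1 − 4/9z).

Need |R(x)|<1, x<0.
x=-1.16: |R|=0.2346
R=−1: 1+5/9x = −1+4/9x ⇒ -1/9x=2 ⇒ x=2/(-1/9)=-18.0000
Confirm numerically:
  x=-16.590: |R|=0.98129 <1
  x=-12.663: |R|=0.91053 <1
  x=-9.020: |R|=0.80080 <1
  x=-18.197: |R|=1.00241 >1
  x=-18.066: |R|=1.00081 >1
Stable set (-18.0000, 0).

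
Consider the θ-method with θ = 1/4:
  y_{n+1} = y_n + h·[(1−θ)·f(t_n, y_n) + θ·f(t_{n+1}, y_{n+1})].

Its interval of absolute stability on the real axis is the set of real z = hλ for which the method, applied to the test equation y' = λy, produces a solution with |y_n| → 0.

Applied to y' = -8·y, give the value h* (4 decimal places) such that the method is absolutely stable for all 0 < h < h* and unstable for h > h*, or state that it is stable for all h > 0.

(-4.0000,0); λ=-8 ⇒ h* = (4)/8 = 0.5000.

With y'=λy (z=hλ):
  y_{n+1} = y_n + z·[3/4·y_n + 1/4·y_{n+1}] ⇒ (1 − 1/4z)y_{n+1} = (1 + 3/4z)y_n
  R(z) = (1 + 3/4z)/(1 − 1/4z).

Boundary: |R(x)|=1, x<0.
x=-1.34: |R|=0.0037
R=−1: 1+3/4x = −1+1/4x ⇒ -1/2x=2 ⇒ x=2/(-1/2)=-4.0000
Confirm numerically:
  x=-3.300: |R|=0.80822 <1
  x=-2.991: |R|=0.71134 <1
  x=-1.933: |R|=0.30322 <1
  x=-1.710: |R|=0.19790 <1
  x=-4.452: |R|=1.10696 >1
  x=-4.250: |R|=1.06061 >1
  x=-4.179: |R|=1.04377 >1
Interval (-4.0000, 0).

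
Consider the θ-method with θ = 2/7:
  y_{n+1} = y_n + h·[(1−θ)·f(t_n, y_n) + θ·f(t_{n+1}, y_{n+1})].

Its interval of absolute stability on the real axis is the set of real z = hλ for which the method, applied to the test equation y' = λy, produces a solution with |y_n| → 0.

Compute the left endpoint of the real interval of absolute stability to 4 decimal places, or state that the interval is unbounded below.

z* = -4.6667.

Set f=λy, z=hλ:
  y_{n+1} = y_n + z·[5/7·y_n + 2/7·y_{n+1}] ⇒ (1 − 2/7z)y_{n+1} = (1 + 5/7z)y_n
  ⇒ R(z) = (1 + 5/7z)/(1 − 2/7z).

Solve |R(x)|<1 on ℝ⁻.
x=-0.31: |R|=0.7152
R=−1: 1+5/7x = −1+2/7x ⇒ -3/7x=2 ⇒ x=2/(-3/7)=-4.6667
Confirm numerically:
  x=-2.636: |R|=0.50359 <1
  x=-2.462: |R|=0.44532 <1
  x=-2.451: |R|=0.44152 <1
  x=-5.118: |R|=1.07856 >1
  x=-4.975: |R|=1.05457 >1
  x=-4.837: |R|=1.03065 >1
So |R|<1 on (-4.6667, 0).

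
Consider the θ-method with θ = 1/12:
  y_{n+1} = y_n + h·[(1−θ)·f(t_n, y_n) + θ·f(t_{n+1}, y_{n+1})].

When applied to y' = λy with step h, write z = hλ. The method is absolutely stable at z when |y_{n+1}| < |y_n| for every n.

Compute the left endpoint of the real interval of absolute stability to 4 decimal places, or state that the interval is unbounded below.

On y'=λy, z=hλ:
  y_{n+1} = y_n + z·[11/12·y_n + 1/12·y_{n+1}] ⇒ (1 − 1/12z)y_{n+1} = (1 + 11/12z)y_n
  ⇒ R(z) = (1 + 11/12z)/(1 − 1/12z).

Need |R(x)|<1, x<0.
x=-0.42: |R|=0.5942
R=−1: 1+11/12x = −1+1/12x ⇒ -5/6x=2 ⇒ x=2/(-5/6)=-2.4000
Confirm numerically:
  x=-1.469: |R|=0.30878 <1
  x=-1.316: |R|=0.18594 <1
  x=-1.151: |R|=0.05026 <1
  x=-2.909: |R|=1.34140 >1
  x=-2.738: |R|=1.22934 >1
Stable set (-2.4000, 0).

z* = -2.4000.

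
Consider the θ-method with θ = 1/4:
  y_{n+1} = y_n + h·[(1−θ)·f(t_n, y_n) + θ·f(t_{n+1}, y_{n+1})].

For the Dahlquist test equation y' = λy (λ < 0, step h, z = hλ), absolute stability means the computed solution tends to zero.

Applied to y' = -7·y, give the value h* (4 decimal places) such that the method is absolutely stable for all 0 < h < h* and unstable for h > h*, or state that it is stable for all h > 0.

(-4.0000,0); λ=-7 ⇒ h* = (4)/7 = 0.5714.

On y'=λy, z=hλ:
  y_{n+1} = y_n + z·[3/4·y_n + 1/4·y_{n+1}] ⇒ (1 − 1/4z)y_{n+1} = (1 + 3/4z)y_n
  ⇒ R(z) = (1 + 3/4z)/(1 − 1/4z).

Solve |R(x)|<1 on ℝ⁻.
x=-0.64: |R|=0.4483
R=−1: 1+3/4x = −1+1/4x ⇒ -1/2x=2 ⇒ x=2/(-1/2)=-4.0000
Confirm numerically:
  x=-3.161: |R|=0.76568 <1
  x=-3.138: |R|=0.75848 <1
  x=-3.030: |R|=0.72404 <1
  x=-4.574: |R|=1.13389 >1
  x=-4.190: |R|=1.04640 >1
So |R|<1 on (-4.0000, 0).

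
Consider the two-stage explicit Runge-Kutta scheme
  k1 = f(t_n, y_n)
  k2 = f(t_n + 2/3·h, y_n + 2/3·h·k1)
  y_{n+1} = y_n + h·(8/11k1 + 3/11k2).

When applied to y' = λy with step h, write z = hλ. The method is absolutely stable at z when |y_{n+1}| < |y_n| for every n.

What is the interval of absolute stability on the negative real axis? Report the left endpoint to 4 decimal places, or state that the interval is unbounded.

Set f=λy, z=hλ:
  k1=λy_n ⇒ h·k1=z·y_n;  k2=λ(1+2/3z)y_n ⇒ h·k2=z(1+2/3z)y_n
  y_{n+1}/y_n = 1 + 8/11z + 3/11z(1+2/3z) = 1 + z + 2/11z²
  Hence R(z) = 1 + z + 2/11z².

Solve |R(x)|<1 on ℝ⁻.
x=-1.36: |R|=0.0237
R=1: x+2/11x²=0 ⇒ x=−11/2=-5.5000; min R=1−1/(4·2/11)=-0.3750>−1
Confirm numerically:
  x=-4.539: |R|=0.20691 <1
  x=-2.632: |R|=0.37247 <1
  x=-2.476: |R|=0.36135 <1
  x=-5.874: |R|=1.39943 >1
  x=-5.750: |R|=1.26136 >1
Interval (-5.5000, 0).

z∈(-5.5000,0).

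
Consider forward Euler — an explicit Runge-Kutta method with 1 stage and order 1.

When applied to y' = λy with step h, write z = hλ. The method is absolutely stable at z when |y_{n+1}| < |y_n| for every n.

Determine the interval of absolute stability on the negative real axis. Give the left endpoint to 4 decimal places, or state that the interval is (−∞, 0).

With y'=λy (z=hλ):
  order 1, 1-stage ⇒ R(z)=1+z
  (e.g. R(-0.63)=0.37000, |R|=0.37000)

Boundary: |R(x)|=1, x<0.
x=-0.63: |R|=0.3700
|R(-2.31)|=1.3100 |R(-0.79)|=0.2100 |R(-0.77)|=0.2300
Bisect:
  x_lo=-2.8181 |R|=1.8181  x_hi=-0.0733 |R|=0.9267
  mid=-1.44569 |R|=0.44569 →hi
  mid=-2.13188 |R|=1.13188 →lo
  mid=-1.78878 |R|=0.78878 →hi
  mid=-1.96033 |R|=0.96033 →hi
  mid=-2.04610 |R|=1.04610 →lo
  mid=-2.00322 |R|=1.00322 →lo
  mid=-1.98177 |R|=0.98177 →hi
  mid=-1.99250 |R|=0.99250 →hi
  mid=-1.99786 |R|=0.99786 →hi
  mid=-2.00054 |R|=1.00054 →lo
  ...
  [-2.00003,-1.99987] ⇒ x*=-2.0000
Interval (-2.0000, 0).

(-2.0000, 0).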